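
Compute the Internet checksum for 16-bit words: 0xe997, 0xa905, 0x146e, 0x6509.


Sum all words (with carry folding):
+ 0xe997 = 0xe997
+ 0xa905 = 0x929d
+ 0x146e = 0xa70b
+ 0x6509 = 0x0c15
One's complement: ~0x0c15
Checksum = 0xf3ea


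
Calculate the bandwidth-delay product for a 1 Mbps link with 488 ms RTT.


BDP = bandwidth * RTT
= 1 Mbps * 488 ms
= 1 * 1e6 * 488 / 1000 bits
= 488000 bits
= 61000 bytes
= 59.5703 KB
BDP = 488000 bits (61000 bytes)


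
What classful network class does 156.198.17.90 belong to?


First octet: 156
Binary: 10011100
10xxxxxx -> Class B (128-191)
Class B, default mask 255.255.0.0 (/16)


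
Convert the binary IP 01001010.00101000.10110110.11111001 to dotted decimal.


01001010 = 74
00101000 = 40
10110110 = 182
11111001 = 249
IP: 74.40.182.249


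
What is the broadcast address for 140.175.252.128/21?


Network: 140.175.248.0/21
Host bits = 11
Set all host bits to 1:
Broadcast: 140.175.255.255


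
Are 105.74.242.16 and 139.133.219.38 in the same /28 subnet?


Mask: 255.255.255.240
105.74.242.16 AND mask = 105.74.242.16
139.133.219.38 AND mask = 139.133.219.32
No, different subnets (105.74.242.16 vs 139.133.219.32)


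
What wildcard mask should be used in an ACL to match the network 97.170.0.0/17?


Subnet mask: 255.255.128.0
Wildcard = 255.255.255.255 - subnet mask
255 - 255 = 0
255 - 255 = 0
255 - 128 = 127
255 - 0 = 255
Wildcard: 0.0.127.255


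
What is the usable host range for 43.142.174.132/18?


Network: 43.142.128.0
Broadcast: 43.142.191.255
First usable = network + 1
Last usable = broadcast - 1
Range: 43.142.128.1 to 43.142.191.254


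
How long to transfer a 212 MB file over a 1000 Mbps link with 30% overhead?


Effective throughput = 1000 * (1 - 30/100) = 700 Mbps
File size in Mb = 212 * 8 = 1696 Mb
Time = 1696 / 700
Time = 2.4229 seconds


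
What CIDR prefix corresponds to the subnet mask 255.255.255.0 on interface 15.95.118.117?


Binary: 11111111.11111111.11111111.00000000
Count leading 1s
Prefix: /24


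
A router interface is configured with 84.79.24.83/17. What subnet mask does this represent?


/17 means 17 network bits, 15 host bits
Binary: 11111111111111111000000000000000
Mask: 255.255.128.0


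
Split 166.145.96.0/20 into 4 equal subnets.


New prefix = 20 + 2 = 22
Each subnet has 1024 addresses
  166.145.96.0/22
  166.145.100.0/22
  166.145.104.0/22
  166.145.108.0/22
Subnets: 166.145.96.0/22, 166.145.100.0/22, 166.145.104.0/22, 166.145.108.0/22


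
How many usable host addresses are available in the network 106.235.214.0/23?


Host bits = 32 - 23 = 9
Total addresses = 2^9 = 512
Usable = total - 2 (network and broadcast)
Usable hosts: 510


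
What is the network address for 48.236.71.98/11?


IP:   00110000.11101100.01000111.01100010
Mask: 11111111.11100000.00000000.00000000
AND operation:
Net:  00110000.11100000.00000000.00000000
Network: 48.224.0.0/11


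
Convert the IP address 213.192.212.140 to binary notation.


213 = 11010101
192 = 11000000
212 = 11010100
140 = 10001100
Binary: 11010101.11000000.11010100.10001100


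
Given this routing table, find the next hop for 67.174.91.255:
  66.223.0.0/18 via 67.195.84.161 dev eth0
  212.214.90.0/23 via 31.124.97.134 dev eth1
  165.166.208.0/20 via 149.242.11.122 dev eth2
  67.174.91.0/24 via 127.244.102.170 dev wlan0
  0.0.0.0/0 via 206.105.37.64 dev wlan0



Longest prefix match for 67.174.91.255:
  /18 66.223.0.0: no
  /23 212.214.90.0: no
  /20 165.166.208.0: no
  /24 67.174.91.0: MATCH
  /0 0.0.0.0: MATCH
Selected: next-hop 127.244.102.170 via wlan0 (matched /24)


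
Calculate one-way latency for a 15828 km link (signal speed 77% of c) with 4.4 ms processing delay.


Speed = 0.77 * 3e5 km/s = 231000 km/s
Propagation delay = 15828 / 231000 = 0.0685 s = 68.5195 ms
Processing delay = 4.4 ms
Total one-way latency = 72.9195 ms


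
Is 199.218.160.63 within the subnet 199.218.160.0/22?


Subnet network: 199.218.160.0
Test IP AND mask: 199.218.160.0
Yes, 199.218.160.63 is in 199.218.160.0/22


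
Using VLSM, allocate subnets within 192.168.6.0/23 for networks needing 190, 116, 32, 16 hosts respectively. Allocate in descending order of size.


190 hosts -> /24 (254 usable): 192.168.6.0/24
116 hosts -> /25 (126 usable): 192.168.7.0/25
32 hosts -> /26 (62 usable): 192.168.7.128/26
16 hosts -> /27 (30 usable): 192.168.7.192/27
Allocation: 192.168.6.0/24 (190 hosts, 254 usable); 192.168.7.0/25 (116 hosts, 126 usable); 192.168.7.128/26 (32 hosts, 62 usable); 192.168.7.192/27 (16 hosts, 30 usable)


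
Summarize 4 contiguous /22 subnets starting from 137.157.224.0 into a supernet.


Original prefix: /22
Number of subnets: 4 = 2^2
New prefix = 22 - 2 = 20
Supernet: 137.157.224.0/20


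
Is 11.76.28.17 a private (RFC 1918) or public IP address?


RFC 1918 private ranges:
  10.0.0.0/8 (10.0.0.0 - 10.255.255.255)
  172.16.0.0/12 (172.16.0.0 - 172.31.255.255)
  192.168.0.0/16 (192.168.0.0 - 192.168.255.255)
Public (not in any RFC 1918 range)


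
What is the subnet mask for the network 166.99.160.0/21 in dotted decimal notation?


/21 means 21 network bits, 11 host bits
Binary: 11111111111111111111100000000000
Mask: 255.255.248.0


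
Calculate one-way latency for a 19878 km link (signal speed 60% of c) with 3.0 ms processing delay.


Speed = 0.6 * 3e5 km/s = 180000 km/s
Propagation delay = 19878 / 180000 = 0.1104 s = 110.4333 ms
Processing delay = 3.0 ms
Total one-way latency = 113.4333 ms


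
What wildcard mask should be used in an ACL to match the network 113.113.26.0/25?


Subnet mask: 255.255.255.128
Wildcard = 255.255.255.255 - subnet mask
255 - 255 = 0
255 - 255 = 0
255 - 255 = 0
255 - 128 = 127
Wildcard: 0.0.0.127


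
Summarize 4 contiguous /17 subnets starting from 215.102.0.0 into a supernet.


Original prefix: /17
Number of subnets: 4 = 2^2
New prefix = 17 - 2 = 15
Supernet: 215.102.0.0/15


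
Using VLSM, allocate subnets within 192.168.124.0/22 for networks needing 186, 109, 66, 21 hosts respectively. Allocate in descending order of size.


186 hosts -> /24 (254 usable): 192.168.124.0/24
109 hosts -> /25 (126 usable): 192.168.125.0/25
66 hosts -> /25 (126 usable): 192.168.125.128/25
21 hosts -> /27 (30 usable): 192.168.126.0/27
Allocation: 192.168.124.0/24 (186 hosts, 254 usable); 192.168.125.0/25 (109 hosts, 126 usable); 192.168.125.128/25 (66 hosts, 126 usable); 192.168.126.0/27 (21 hosts, 30 usable)


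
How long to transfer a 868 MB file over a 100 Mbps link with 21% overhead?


Effective throughput = 100 * (1 - 21/100) = 79 Mbps
File size in Mb = 868 * 8 = 6944 Mb
Time = 6944 / 79
Time = 87.8987 seconds


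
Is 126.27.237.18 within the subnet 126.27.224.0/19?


Subnet network: 126.27.224.0
Test IP AND mask: 126.27.224.0
Yes, 126.27.237.18 is in 126.27.224.0/19


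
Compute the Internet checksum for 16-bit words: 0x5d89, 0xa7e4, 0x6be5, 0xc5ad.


Sum all words (with carry folding):
+ 0x5d89 = 0x5d89
+ 0xa7e4 = 0x056e
+ 0x6be5 = 0x7153
+ 0xc5ad = 0x3701
One's complement: ~0x3701
Checksum = 0xc8fe


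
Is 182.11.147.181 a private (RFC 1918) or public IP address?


RFC 1918 private ranges:
  10.0.0.0/8 (10.0.0.0 - 10.255.255.255)
  172.16.0.0/12 (172.16.0.0 - 172.31.255.255)
  192.168.0.0/16 (192.168.0.0 - 192.168.255.255)
Public (not in any RFC 1918 range)


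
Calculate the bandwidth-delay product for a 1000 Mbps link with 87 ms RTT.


BDP = bandwidth * RTT
= 1000 Mbps * 87 ms
= 1000 * 1e6 * 87 / 1000 bits
= 87000000 bits
= 10875000 bytes
= 10620.1172 KB
BDP = 87000000 bits (10875000 bytes)


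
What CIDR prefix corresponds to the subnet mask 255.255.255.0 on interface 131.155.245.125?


Binary: 11111111.11111111.11111111.00000000
Count leading 1s
Prefix: /24


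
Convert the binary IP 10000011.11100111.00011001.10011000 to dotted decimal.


10000011 = 131
11100111 = 231
00011001 = 25
10011000 = 152
IP: 131.231.25.152


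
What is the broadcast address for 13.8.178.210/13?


Network: 13.8.0.0/13
Host bits = 19
Set all host bits to 1:
Broadcast: 13.15.255.255


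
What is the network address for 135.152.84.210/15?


IP:   10000111.10011000.01010100.11010010
Mask: 11111111.11111110.00000000.00000000
AND operation:
Net:  10000111.10011000.00000000.00000000
Network: 135.152.0.0/15


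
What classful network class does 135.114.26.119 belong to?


First octet: 135
Binary: 10000111
10xxxxxx -> Class B (128-191)
Class B, default mask 255.255.0.0 (/16)


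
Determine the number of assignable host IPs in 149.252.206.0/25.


Host bits = 32 - 25 = 7
Total addresses = 2^7 = 128
Usable = total - 2 (network and broadcast)
Usable hosts: 126


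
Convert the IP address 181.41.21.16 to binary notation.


181 = 10110101
41 = 00101001
21 = 00010101
16 = 00010000
Binary: 10110101.00101001.00010101.00010000


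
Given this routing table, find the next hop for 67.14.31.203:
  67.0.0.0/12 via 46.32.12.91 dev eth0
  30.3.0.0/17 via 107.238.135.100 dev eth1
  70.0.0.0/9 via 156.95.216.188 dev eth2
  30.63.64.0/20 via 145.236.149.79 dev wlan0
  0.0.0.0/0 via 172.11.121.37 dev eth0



Longest prefix match for 67.14.31.203:
  /12 67.0.0.0: MATCH
  /17 30.3.0.0: no
  /9 70.0.0.0: no
  /20 30.63.64.0: no
  /0 0.0.0.0: MATCH
Selected: next-hop 46.32.12.91 via eth0 (matched /12)


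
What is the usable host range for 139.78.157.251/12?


Network: 139.64.0.0
Broadcast: 139.79.255.255
First usable = network + 1
Last usable = broadcast - 1
Range: 139.64.0.1 to 139.79.255.254


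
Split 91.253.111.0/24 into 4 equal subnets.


New prefix = 24 + 2 = 26
Each subnet has 64 addresses
  91.253.111.0/26
  91.253.111.64/26
  91.253.111.128/26
  91.253.111.192/26
Subnets: 91.253.111.0/26, 91.253.111.64/26, 91.253.111.128/26, 91.253.111.192/26


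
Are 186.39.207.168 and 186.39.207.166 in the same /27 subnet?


Mask: 255.255.255.224
186.39.207.168 AND mask = 186.39.207.160
186.39.207.166 AND mask = 186.39.207.160
Yes, same subnet (186.39.207.160)


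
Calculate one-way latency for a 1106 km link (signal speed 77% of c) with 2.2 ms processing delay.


Speed = 0.77 * 3e5 km/s = 231000 km/s
Propagation delay = 1106 / 231000 = 0.0048 s = 4.7879 ms
Processing delay = 2.2 ms
Total one-way latency = 6.9879 ms


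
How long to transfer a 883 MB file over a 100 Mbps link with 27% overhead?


Effective throughput = 100 * (1 - 27/100) = 73 Mbps
File size in Mb = 883 * 8 = 7064 Mb
Time = 7064 / 73
Time = 96.7671 seconds


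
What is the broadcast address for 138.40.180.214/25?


Network: 138.40.180.128/25
Host bits = 7
Set all host bits to 1:
Broadcast: 138.40.180.255


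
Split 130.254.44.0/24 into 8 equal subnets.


New prefix = 24 + 3 = 27
Each subnet has 32 addresses
  130.254.44.0/27
  130.254.44.32/27
  130.254.44.64/27
  130.254.44.96/27
  130.254.44.128/27
  130.254.44.160/27
  130.254.44.192/27
  130.254.44.224/27
Subnets: 130.254.44.0/27, 130.254.44.32/27, 130.254.44.64/27, 130.254.44.96/27, 130.254.44.128/27, 130.254.44.160/27, 130.254.44.192/27, 130.254.44.224/27


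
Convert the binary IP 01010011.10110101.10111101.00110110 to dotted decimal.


01010011 = 83
10110101 = 181
10111101 = 189
00110110 = 54
IP: 83.181.189.54


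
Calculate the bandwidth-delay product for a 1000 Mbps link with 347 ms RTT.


BDP = bandwidth * RTT
= 1000 Mbps * 347 ms
= 1000 * 1e6 * 347 / 1000 bits
= 347000000 bits
= 43375000 bytes
= 42358.3984 KB
BDP = 347000000 bits (43375000 bytes)


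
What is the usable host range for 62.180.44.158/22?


Network: 62.180.44.0
Broadcast: 62.180.47.255
First usable = network + 1
Last usable = broadcast - 1
Range: 62.180.44.1 to 62.180.47.254


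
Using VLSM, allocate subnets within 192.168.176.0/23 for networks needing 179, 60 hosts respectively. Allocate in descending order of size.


179 hosts -> /24 (254 usable): 192.168.176.0/24
60 hosts -> /26 (62 usable): 192.168.177.0/26
Allocation: 192.168.176.0/24 (179 hosts, 254 usable); 192.168.177.0/26 (60 hosts, 62 usable)


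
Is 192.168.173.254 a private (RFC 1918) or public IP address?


RFC 1918 private ranges:
  10.0.0.0/8 (10.0.0.0 - 10.255.255.255)
  172.16.0.0/12 (172.16.0.0 - 172.31.255.255)
  192.168.0.0/16 (192.168.0.0 - 192.168.255.255)
Private (in 192.168.0.0/16)


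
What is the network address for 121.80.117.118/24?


IP:   01111001.01010000.01110101.01110110
Mask: 11111111.11111111.11111111.00000000
AND operation:
Net:  01111001.01010000.01110101.00000000
Network: 121.80.117.0/24


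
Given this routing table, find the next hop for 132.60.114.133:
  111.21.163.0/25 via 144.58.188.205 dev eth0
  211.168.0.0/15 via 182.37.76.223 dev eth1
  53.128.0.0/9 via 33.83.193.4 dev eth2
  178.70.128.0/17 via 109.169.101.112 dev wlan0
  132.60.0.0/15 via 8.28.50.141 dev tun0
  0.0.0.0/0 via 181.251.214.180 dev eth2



Longest prefix match for 132.60.114.133:
  /25 111.21.163.0: no
  /15 211.168.0.0: no
  /9 53.128.0.0: no
  /17 178.70.128.0: no
  /15 132.60.0.0: MATCH
  /0 0.0.0.0: MATCH
Selected: next-hop 8.28.50.141 via tun0 (matched /15)


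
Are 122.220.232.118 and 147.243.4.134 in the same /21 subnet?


Mask: 255.255.248.0
122.220.232.118 AND mask = 122.220.232.0
147.243.4.134 AND mask = 147.243.0.0
No, different subnets (122.220.232.0 vs 147.243.0.0)


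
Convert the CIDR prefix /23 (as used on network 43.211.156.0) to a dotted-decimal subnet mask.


/23 means 23 network bits, 9 host bits
Binary: 11111111111111111111111000000000
Mask: 255.255.254.0


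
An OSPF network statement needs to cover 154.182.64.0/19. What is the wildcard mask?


Subnet mask: 255.255.224.0
Wildcard = 255.255.255.255 - subnet mask
255 - 255 = 0
255 - 255 = 0
255 - 224 = 31
255 - 0 = 255
Wildcard: 0.0.31.255


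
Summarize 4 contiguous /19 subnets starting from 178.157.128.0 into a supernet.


Original prefix: /19
Number of subnets: 4 = 2^2
New prefix = 19 - 2 = 17
Supernet: 178.157.128.0/17


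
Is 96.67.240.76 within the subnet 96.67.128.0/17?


Subnet network: 96.67.128.0
Test IP AND mask: 96.67.128.0
Yes, 96.67.240.76 is in 96.67.128.0/17


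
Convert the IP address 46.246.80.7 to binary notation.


46 = 00101110
246 = 11110110
80 = 01010000
7 = 00000111
Binary: 00101110.11110110.01010000.00000111


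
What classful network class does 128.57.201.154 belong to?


First octet: 128
Binary: 10000000
10xxxxxx -> Class B (128-191)
Class B, default mask 255.255.0.0 (/16)


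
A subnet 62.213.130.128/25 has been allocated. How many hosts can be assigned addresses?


Host bits = 32 - 25 = 7
Total addresses = 2^7 = 128
Usable = total - 2 (network and broadcast)
Usable hosts: 126


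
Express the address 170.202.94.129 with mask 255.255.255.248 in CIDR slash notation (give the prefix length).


Binary: 11111111.11111111.11111111.11111000
Count leading 1s
Prefix: /29


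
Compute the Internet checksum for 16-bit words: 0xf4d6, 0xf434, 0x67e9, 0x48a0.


Sum all words (with carry folding):
+ 0xf4d6 = 0xf4d6
+ 0xf434 = 0xe90b
+ 0x67e9 = 0x50f5
+ 0x48a0 = 0x9995
One's complement: ~0x9995
Checksum = 0x666a


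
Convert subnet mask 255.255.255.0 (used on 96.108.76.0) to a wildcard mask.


Subnet mask: 255.255.255.0
Wildcard = 255.255.255.255 - subnet mask
255 - 255 = 0
255 - 255 = 0
255 - 255 = 0
255 - 0 = 255
Wildcard: 0.0.0.255


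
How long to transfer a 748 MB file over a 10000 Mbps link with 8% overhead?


Effective throughput = 10000 * (1 - 8/100) = 9200 Mbps
File size in Mb = 748 * 8 = 5984 Mb
Time = 5984 / 9200
Time = 0.6504 seconds


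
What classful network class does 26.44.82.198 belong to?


First octet: 26
Binary: 00011010
0xxxxxxx -> Class A (1-126)
Class A, default mask 255.0.0.0 (/8)


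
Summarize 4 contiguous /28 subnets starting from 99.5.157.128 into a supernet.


Original prefix: /28
Number of subnets: 4 = 2^2
New prefix = 28 - 2 = 26
Supernet: 99.5.157.128/26


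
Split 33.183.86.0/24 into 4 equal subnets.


New prefix = 24 + 2 = 26
Each subnet has 64 addresses
  33.183.86.0/26
  33.183.86.64/26
  33.183.86.128/26
  33.183.86.192/26
Subnets: 33.183.86.0/26, 33.183.86.64/26, 33.183.86.128/26, 33.183.86.192/26


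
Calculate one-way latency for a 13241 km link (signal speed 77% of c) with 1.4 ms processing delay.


Speed = 0.77 * 3e5 km/s = 231000 km/s
Propagation delay = 13241 / 231000 = 0.0573 s = 57.3203 ms
Processing delay = 1.4 ms
Total one-way latency = 58.7203 ms


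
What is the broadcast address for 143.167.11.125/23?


Network: 143.167.10.0/23
Host bits = 9
Set all host bits to 1:
Broadcast: 143.167.11.255


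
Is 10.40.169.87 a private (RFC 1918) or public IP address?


RFC 1918 private ranges:
  10.0.0.0/8 (10.0.0.0 - 10.255.255.255)
  172.16.0.0/12 (172.16.0.0 - 172.31.255.255)
  192.168.0.0/16 (192.168.0.0 - 192.168.255.255)
Private (in 10.0.0.0/8)


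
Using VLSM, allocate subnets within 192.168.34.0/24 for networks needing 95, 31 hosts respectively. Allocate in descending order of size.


95 hosts -> /25 (126 usable): 192.168.34.0/25
31 hosts -> /26 (62 usable): 192.168.34.128/26
Allocation: 192.168.34.0/25 (95 hosts, 126 usable); 192.168.34.128/26 (31 hosts, 62 usable)


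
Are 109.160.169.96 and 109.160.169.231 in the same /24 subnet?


Mask: 255.255.255.0
109.160.169.96 AND mask = 109.160.169.0
109.160.169.231 AND mask = 109.160.169.0
Yes, same subnet (109.160.169.0)


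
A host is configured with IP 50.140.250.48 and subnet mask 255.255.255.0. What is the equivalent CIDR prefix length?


Binary: 11111111.11111111.11111111.00000000
Count leading 1s
Prefix: /24


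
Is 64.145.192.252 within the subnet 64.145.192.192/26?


Subnet network: 64.145.192.192
Test IP AND mask: 64.145.192.192
Yes, 64.145.192.252 is in 64.145.192.192/26


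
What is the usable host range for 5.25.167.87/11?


Network: 5.0.0.0
Broadcast: 5.31.255.255
First usable = network + 1
Last usable = broadcast - 1
Range: 5.0.0.1 to 5.31.255.254


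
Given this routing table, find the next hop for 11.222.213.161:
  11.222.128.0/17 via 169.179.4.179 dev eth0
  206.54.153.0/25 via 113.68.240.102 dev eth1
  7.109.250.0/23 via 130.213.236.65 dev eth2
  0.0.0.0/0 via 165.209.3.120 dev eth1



Longest prefix match for 11.222.213.161:
  /17 11.222.128.0: MATCH
  /25 206.54.153.0: no
  /23 7.109.250.0: no
  /0 0.0.0.0: MATCH
Selected: next-hop 169.179.4.179 via eth0 (matched /17)


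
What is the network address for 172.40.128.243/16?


IP:   10101100.00101000.10000000.11110011
Mask: 11111111.11111111.00000000.00000000
AND operation:
Net:  10101100.00101000.00000000.00000000
Network: 172.40.0.0/16


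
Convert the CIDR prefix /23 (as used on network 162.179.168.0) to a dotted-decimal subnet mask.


/23 means 23 network bits, 9 host bits
Binary: 11111111111111111111111000000000
Mask: 255.255.254.0


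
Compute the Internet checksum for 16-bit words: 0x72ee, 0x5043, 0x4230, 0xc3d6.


Sum all words (with carry folding):
+ 0x72ee = 0x72ee
+ 0x5043 = 0xc331
+ 0x4230 = 0x0562
+ 0xc3d6 = 0xc938
One's complement: ~0xc938
Checksum = 0x36c7


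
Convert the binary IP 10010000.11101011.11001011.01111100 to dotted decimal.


10010000 = 144
11101011 = 235
11001011 = 203
01111100 = 124
IP: 144.235.203.124


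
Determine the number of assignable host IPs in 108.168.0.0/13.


Host bits = 32 - 13 = 19
Total addresses = 2^19 = 524288
Usable = total - 2 (network and broadcast)
Usable hosts: 524286


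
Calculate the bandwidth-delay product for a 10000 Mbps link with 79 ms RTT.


BDP = bandwidth * RTT
= 10000 Mbps * 79 ms
= 10000 * 1e6 * 79 / 1000 bits
= 790000000 bits
= 98750000 bytes
= 96435.5469 KB
BDP = 790000000 bits (98750000 bytes)


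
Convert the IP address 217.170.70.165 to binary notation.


217 = 11011001
170 = 10101010
70 = 01000110
165 = 10100101
Binary: 11011001.10101010.01000110.10100101


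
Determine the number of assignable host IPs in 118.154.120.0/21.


Host bits = 32 - 21 = 11
Total addresses = 2^11 = 2048
Usable = total - 2 (network and broadcast)
Usable hosts: 2046


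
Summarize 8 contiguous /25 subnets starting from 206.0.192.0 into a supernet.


Original prefix: /25
Number of subnets: 8 = 2^3
New prefix = 25 - 3 = 22
Supernet: 206.0.192.0/22


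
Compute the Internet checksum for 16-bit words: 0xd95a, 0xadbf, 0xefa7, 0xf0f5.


Sum all words (with carry folding):
+ 0xd95a = 0xd95a
+ 0xadbf = 0x871a
+ 0xefa7 = 0x76c2
+ 0xf0f5 = 0x67b8
One's complement: ~0x67b8
Checksum = 0x9847


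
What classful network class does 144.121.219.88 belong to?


First octet: 144
Binary: 10010000
10xxxxxx -> Class B (128-191)
Class B, default mask 255.255.0.0 (/16)


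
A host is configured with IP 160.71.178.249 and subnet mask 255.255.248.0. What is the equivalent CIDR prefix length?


Binary: 11111111.11111111.11111000.00000000
Count leading 1s
Prefix: /21


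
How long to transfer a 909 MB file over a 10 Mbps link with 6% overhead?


Effective throughput = 10 * (1 - 6/100) = 9.4 Mbps
File size in Mb = 909 * 8 = 7272 Mb
Time = 7272 / 9.4
Time = 773.617 seconds


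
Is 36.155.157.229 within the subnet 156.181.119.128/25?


Subnet network: 156.181.119.128
Test IP AND mask: 36.155.157.128
No, 36.155.157.229 is not in 156.181.119.128/25


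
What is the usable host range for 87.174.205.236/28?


Network: 87.174.205.224
Broadcast: 87.174.205.239
First usable = network + 1
Last usable = broadcast - 1
Range: 87.174.205.225 to 87.174.205.238


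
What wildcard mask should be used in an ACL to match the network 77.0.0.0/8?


Subnet mask: 255.0.0.0
Wildcard = 255.255.255.255 - subnet mask
255 - 255 = 0
255 - 0 = 255
255 - 0 = 255
255 - 0 = 255
Wildcard: 0.255.255.255


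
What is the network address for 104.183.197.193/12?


IP:   01101000.10110111.11000101.11000001
Mask: 11111111.11110000.00000000.00000000
AND operation:
Net:  01101000.10110000.00000000.00000000
Network: 104.176.0.0/12


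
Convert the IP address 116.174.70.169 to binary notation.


116 = 01110100
174 = 10101110
70 = 01000110
169 = 10101001
Binary: 01110100.10101110.01000110.10101001


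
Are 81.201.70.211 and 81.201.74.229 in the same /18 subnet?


Mask: 255.255.192.0
81.201.70.211 AND mask = 81.201.64.0
81.201.74.229 AND mask = 81.201.64.0
Yes, same subnet (81.201.64.0)


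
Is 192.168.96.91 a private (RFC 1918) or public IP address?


RFC 1918 private ranges:
  10.0.0.0/8 (10.0.0.0 - 10.255.255.255)
  172.16.0.0/12 (172.16.0.0 - 172.31.255.255)
  192.168.0.0/16 (192.168.0.0 - 192.168.255.255)
Private (in 192.168.0.0/16)


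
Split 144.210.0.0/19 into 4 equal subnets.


New prefix = 19 + 2 = 21
Each subnet has 2048 addresses
  144.210.0.0/21
  144.210.8.0/21
  144.210.16.0/21
  144.210.24.0/21
Subnets: 144.210.0.0/21, 144.210.8.0/21, 144.210.16.0/21, 144.210.24.0/21


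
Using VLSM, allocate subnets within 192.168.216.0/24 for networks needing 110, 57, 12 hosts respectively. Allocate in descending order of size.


110 hosts -> /25 (126 usable): 192.168.216.0/25
57 hosts -> /26 (62 usable): 192.168.216.128/26
12 hosts -> /28 (14 usable): 192.168.216.192/28
Allocation: 192.168.216.0/25 (110 hosts, 126 usable); 192.168.216.128/26 (57 hosts, 62 usable); 192.168.216.192/28 (12 hosts, 14 usable)


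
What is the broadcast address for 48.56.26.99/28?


Network: 48.56.26.96/28
Host bits = 4
Set all host bits to 1:
Broadcast: 48.56.26.111


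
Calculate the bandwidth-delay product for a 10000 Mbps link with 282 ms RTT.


BDP = bandwidth * RTT
= 10000 Mbps * 282 ms
= 10000 * 1e6 * 282 / 1000 bits
= 2820000000 bits
= 352500000 bytes
= 344238.2812 KB
BDP = 2820000000 bits (352500000 bytes)


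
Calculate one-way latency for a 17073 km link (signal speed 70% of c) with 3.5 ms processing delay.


Speed = 0.7 * 3e5 km/s = 210000 km/s
Propagation delay = 17073 / 210000 = 0.0813 s = 81.3 ms
Processing delay = 3.5 ms
Total one-way latency = 84.8 ms


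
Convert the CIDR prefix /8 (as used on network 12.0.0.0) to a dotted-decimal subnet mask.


/8 means 8 network bits, 24 host bits
Binary: 11111111000000000000000000000000
Mask: 255.0.0.0


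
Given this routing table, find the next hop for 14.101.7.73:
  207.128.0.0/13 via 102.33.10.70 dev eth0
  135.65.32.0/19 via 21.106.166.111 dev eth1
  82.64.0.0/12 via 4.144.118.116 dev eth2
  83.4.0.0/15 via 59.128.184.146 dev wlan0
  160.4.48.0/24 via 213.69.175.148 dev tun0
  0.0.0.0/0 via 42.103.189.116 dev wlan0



Longest prefix match for 14.101.7.73:
  /13 207.128.0.0: no
  /19 135.65.32.0: no
  /12 82.64.0.0: no
  /15 83.4.0.0: no
  /24 160.4.48.0: no
  /0 0.0.0.0: MATCH
Selected: next-hop 42.103.189.116 via wlan0 (matched /0)


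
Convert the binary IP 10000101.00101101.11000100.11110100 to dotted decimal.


10000101 = 133
00101101 = 45
11000100 = 196
11110100 = 244
IP: 133.45.196.244


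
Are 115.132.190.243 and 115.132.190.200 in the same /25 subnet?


Mask: 255.255.255.128
115.132.190.243 AND mask = 115.132.190.128
115.132.190.200 AND mask = 115.132.190.128
Yes, same subnet (115.132.190.128)


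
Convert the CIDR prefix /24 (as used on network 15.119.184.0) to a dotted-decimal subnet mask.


/24 means 24 network bits, 8 host bits
Binary: 11111111111111111111111100000000
Mask: 255.255.255.0


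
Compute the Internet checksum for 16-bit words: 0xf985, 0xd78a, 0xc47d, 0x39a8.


Sum all words (with carry folding):
+ 0xf985 = 0xf985
+ 0xd78a = 0xd110
+ 0xc47d = 0x958e
+ 0x39a8 = 0xcf36
One's complement: ~0xcf36
Checksum = 0x30c9


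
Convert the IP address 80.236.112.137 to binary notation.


80 = 01010000
236 = 11101100
112 = 01110000
137 = 10001001
Binary: 01010000.11101100.01110000.10001001


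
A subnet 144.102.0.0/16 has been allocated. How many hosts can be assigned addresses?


Host bits = 32 - 16 = 16
Total addresses = 2^16 = 65536
Usable = total - 2 (network and broadcast)
Usable hosts: 65534


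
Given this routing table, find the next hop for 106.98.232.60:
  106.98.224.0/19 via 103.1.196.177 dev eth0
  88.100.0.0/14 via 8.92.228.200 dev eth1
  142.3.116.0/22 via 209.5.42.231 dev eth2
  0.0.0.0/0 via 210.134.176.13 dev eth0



Longest prefix match for 106.98.232.60:
  /19 106.98.224.0: MATCH
  /14 88.100.0.0: no
  /22 142.3.116.0: no
  /0 0.0.0.0: MATCH
Selected: next-hop 103.1.196.177 via eth0 (matched /19)


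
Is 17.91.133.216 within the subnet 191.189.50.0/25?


Subnet network: 191.189.50.0
Test IP AND mask: 17.91.133.128
No, 17.91.133.216 is not in 191.189.50.0/25


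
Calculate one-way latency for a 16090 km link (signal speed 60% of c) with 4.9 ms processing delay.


Speed = 0.6 * 3e5 km/s = 180000 km/s
Propagation delay = 16090 / 180000 = 0.0894 s = 89.3889 ms
Processing delay = 4.9 ms
Total one-way latency = 94.2889 ms


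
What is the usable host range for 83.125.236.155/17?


Network: 83.125.128.0
Broadcast: 83.125.255.255
First usable = network + 1
Last usable = broadcast - 1
Range: 83.125.128.1 to 83.125.255.254


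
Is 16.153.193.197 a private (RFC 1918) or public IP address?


RFC 1918 private ranges:
  10.0.0.0/8 (10.0.0.0 - 10.255.255.255)
  172.16.0.0/12 (172.16.0.0 - 172.31.255.255)
  192.168.0.0/16 (192.168.0.0 - 192.168.255.255)
Public (not in any RFC 1918 range)


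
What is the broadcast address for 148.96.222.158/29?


Network: 148.96.222.152/29
Host bits = 3
Set all host bits to 1:
Broadcast: 148.96.222.159


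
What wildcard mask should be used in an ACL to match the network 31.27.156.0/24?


Subnet mask: 255.255.255.0
Wildcard = 255.255.255.255 - subnet mask
255 - 255 = 0
255 - 255 = 0
255 - 255 = 0
255 - 0 = 255
Wildcard: 0.0.0.255


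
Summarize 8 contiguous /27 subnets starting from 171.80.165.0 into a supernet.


Original prefix: /27
Number of subnets: 8 = 2^3
New prefix = 27 - 3 = 24
Supernet: 171.80.165.0/24


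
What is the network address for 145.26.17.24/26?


IP:   10010001.00011010.00010001.00011000
Mask: 11111111.11111111.11111111.11000000
AND operation:
Net:  10010001.00011010.00010001.00000000
Network: 145.26.17.0/26


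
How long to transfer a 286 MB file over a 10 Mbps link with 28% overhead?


Effective throughput = 10 * (1 - 28/100) = 7.2 Mbps
File size in Mb = 286 * 8 = 2288 Mb
Time = 2288 / 7.2
Time = 317.7778 seconds


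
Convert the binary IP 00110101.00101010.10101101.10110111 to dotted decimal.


00110101 = 53
00101010 = 42
10101101 = 173
10110111 = 183
IP: 53.42.173.183


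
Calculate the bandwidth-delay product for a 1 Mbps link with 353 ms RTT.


BDP = bandwidth * RTT
= 1 Mbps * 353 ms
= 1 * 1e6 * 353 / 1000 bits
= 353000 bits
= 44125 bytes
= 43.0908 KB
BDP = 353000 bits (44125 bytes)


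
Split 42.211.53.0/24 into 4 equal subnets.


New prefix = 24 + 2 = 26
Each subnet has 64 addresses
  42.211.53.0/26
  42.211.53.64/26
  42.211.53.128/26
  42.211.53.192/26
Subnets: 42.211.53.0/26, 42.211.53.64/26, 42.211.53.128/26, 42.211.53.192/26


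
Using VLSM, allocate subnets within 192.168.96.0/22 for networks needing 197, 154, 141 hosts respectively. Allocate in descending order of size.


197 hosts -> /24 (254 usable): 192.168.96.0/24
154 hosts -> /24 (254 usable): 192.168.97.0/24
141 hosts -> /24 (254 usable): 192.168.98.0/24
Allocation: 192.168.96.0/24 (197 hosts, 254 usable); 192.168.97.0/24 (154 hosts, 254 usable); 192.168.98.0/24 (141 hosts, 254 usable)


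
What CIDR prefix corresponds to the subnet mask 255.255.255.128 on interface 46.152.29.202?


Binary: 11111111.11111111.11111111.10000000
Count leading 1s
Prefix: /25


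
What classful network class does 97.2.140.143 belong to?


First octet: 97
Binary: 01100001
0xxxxxxx -> Class A (1-126)
Class A, default mask 255.0.0.0 (/8)


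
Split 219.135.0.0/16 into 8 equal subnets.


New prefix = 16 + 3 = 19
Each subnet has 8192 addresses
  219.135.0.0/19
  219.135.32.0/19
  219.135.64.0/19
  219.135.96.0/19
  219.135.128.0/19
  219.135.160.0/19
  219.135.192.0/19
  219.135.224.0/19
Subnets: 219.135.0.0/19, 219.135.32.0/19, 219.135.64.0/19, 219.135.96.0/19, 219.135.128.0/19, 219.135.160.0/19, 219.135.192.0/19, 219.135.224.0/19


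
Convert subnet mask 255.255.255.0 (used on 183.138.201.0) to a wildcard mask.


Subnet mask: 255.255.255.0
Wildcard = 255.255.255.255 - subnet mask
255 - 255 = 0
255 - 255 = 0
255 - 255 = 0
255 - 0 = 255
Wildcard: 0.0.0.255


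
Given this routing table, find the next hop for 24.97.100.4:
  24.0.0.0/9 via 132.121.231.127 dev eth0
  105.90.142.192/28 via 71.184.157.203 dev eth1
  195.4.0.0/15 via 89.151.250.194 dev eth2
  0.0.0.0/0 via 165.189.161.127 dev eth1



Longest prefix match for 24.97.100.4:
  /9 24.0.0.0: MATCH
  /28 105.90.142.192: no
  /15 195.4.0.0: no
  /0 0.0.0.0: MATCH
Selected: next-hop 132.121.231.127 via eth0 (matched /9)


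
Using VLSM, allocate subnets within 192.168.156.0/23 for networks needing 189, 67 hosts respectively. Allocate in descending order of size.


189 hosts -> /24 (254 usable): 192.168.156.0/24
67 hosts -> /25 (126 usable): 192.168.157.0/25
Allocation: 192.168.156.0/24 (189 hosts, 254 usable); 192.168.157.0/25 (67 hosts, 126 usable)


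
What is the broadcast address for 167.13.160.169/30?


Network: 167.13.160.168/30
Host bits = 2
Set all host bits to 1:
Broadcast: 167.13.160.171


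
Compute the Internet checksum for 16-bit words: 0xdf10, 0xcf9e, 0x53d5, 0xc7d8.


Sum all words (with carry folding):
+ 0xdf10 = 0xdf10
+ 0xcf9e = 0xaeaf
+ 0x53d5 = 0x0285
+ 0xc7d8 = 0xca5d
One's complement: ~0xca5d
Checksum = 0x35a2


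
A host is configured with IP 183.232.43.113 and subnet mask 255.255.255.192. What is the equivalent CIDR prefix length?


Binary: 11111111.11111111.11111111.11000000
Count leading 1s
Prefix: /26


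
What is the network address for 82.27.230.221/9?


IP:   01010010.00011011.11100110.11011101
Mask: 11111111.10000000.00000000.00000000
AND operation:
Net:  01010010.00000000.00000000.00000000
Network: 82.0.0.0/9


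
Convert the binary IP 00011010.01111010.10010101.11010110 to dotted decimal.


00011010 = 26
01111010 = 122
10010101 = 149
11010110 = 214
IP: 26.122.149.214


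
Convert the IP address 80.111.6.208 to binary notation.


80 = 01010000
111 = 01101111
6 = 00000110
208 = 11010000
Binary: 01010000.01101111.00000110.11010000


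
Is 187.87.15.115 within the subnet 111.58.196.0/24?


Subnet network: 111.58.196.0
Test IP AND mask: 187.87.15.0
No, 187.87.15.115 is not in 111.58.196.0/24


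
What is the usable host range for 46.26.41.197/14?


Network: 46.24.0.0
Broadcast: 46.27.255.255
First usable = network + 1
Last usable = broadcast - 1
Range: 46.24.0.1 to 46.27.255.254


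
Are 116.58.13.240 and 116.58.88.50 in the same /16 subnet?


Mask: 255.255.0.0
116.58.13.240 AND mask = 116.58.0.0
116.58.88.50 AND mask = 116.58.0.0
Yes, same subnet (116.58.0.0)


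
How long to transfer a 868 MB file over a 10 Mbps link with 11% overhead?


Effective throughput = 10 * (1 - 11/100) = 8.9 Mbps
File size in Mb = 868 * 8 = 6944 Mb
Time = 6944 / 8.9
Time = 780.2247 seconds


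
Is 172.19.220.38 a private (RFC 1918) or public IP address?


RFC 1918 private ranges:
  10.0.0.0/8 (10.0.0.0 - 10.255.255.255)
  172.16.0.0/12 (172.16.0.0 - 172.31.255.255)
  192.168.0.0/16 (192.168.0.0 - 192.168.255.255)
Private (in 172.16.0.0/12)


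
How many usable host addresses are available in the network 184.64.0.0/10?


Host bits = 32 - 10 = 22
Total addresses = 2^22 = 4194304
Usable = total - 2 (network and broadcast)
Usable hosts: 4194302


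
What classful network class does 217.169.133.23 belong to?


First octet: 217
Binary: 11011001
110xxxxx -> Class C (192-223)
Class C, default mask 255.255.255.0 (/24)


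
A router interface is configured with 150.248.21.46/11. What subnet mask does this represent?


/11 means 11 network bits, 21 host bits
Binary: 11111111111000000000000000000000
Mask: 255.224.0.0


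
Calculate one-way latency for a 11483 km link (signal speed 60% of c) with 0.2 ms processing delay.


Speed = 0.6 * 3e5 km/s = 180000 km/s
Propagation delay = 11483 / 180000 = 0.0638 s = 63.7944 ms
Processing delay = 0.2 ms
Total one-way latency = 63.9944 ms


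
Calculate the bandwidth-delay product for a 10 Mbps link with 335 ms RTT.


BDP = bandwidth * RTT
= 10 Mbps * 335 ms
= 10 * 1e6 * 335 / 1000 bits
= 3350000 bits
= 418750 bytes
= 408.9355 KB
BDP = 3350000 bits (418750 bytes)


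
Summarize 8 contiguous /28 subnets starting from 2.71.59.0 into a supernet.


Original prefix: /28
Number of subnets: 8 = 2^3
New prefix = 28 - 3 = 25
Supernet: 2.71.59.0/25


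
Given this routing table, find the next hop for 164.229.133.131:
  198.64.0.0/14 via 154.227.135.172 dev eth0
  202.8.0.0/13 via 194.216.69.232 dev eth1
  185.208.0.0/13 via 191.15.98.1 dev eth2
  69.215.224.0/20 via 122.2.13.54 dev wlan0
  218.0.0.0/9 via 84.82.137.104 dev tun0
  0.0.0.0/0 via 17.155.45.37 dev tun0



Longest prefix match for 164.229.133.131:
  /14 198.64.0.0: no
  /13 202.8.0.0: no
  /13 185.208.0.0: no
  /20 69.215.224.0: no
  /9 218.0.0.0: no
  /0 0.0.0.0: MATCH
Selected: next-hop 17.155.45.37 via tun0 (matched /0)


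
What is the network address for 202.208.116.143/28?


IP:   11001010.11010000.01110100.10001111
Mask: 11111111.11111111.11111111.11110000
AND operation:
Net:  11001010.11010000.01110100.10000000
Network: 202.208.116.128/28


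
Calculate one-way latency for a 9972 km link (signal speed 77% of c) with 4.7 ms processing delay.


Speed = 0.77 * 3e5 km/s = 231000 km/s
Propagation delay = 9972 / 231000 = 0.0432 s = 43.1688 ms
Processing delay = 4.7 ms
Total one-way latency = 47.8688 ms


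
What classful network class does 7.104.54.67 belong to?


First octet: 7
Binary: 00000111
0xxxxxxx -> Class A (1-126)
Class A, default mask 255.0.0.0 (/8)


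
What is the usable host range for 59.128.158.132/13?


Network: 59.128.0.0
Broadcast: 59.135.255.255
First usable = network + 1
Last usable = broadcast - 1
Range: 59.128.0.1 to 59.135.255.254


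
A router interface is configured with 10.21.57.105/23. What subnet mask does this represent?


/23 means 23 network bits, 9 host bits
Binary: 11111111111111111111111000000000
Mask: 255.255.254.0


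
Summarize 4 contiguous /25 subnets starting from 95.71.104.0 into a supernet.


Original prefix: /25
Number of subnets: 4 = 2^2
New prefix = 25 - 2 = 23
Supernet: 95.71.104.0/23


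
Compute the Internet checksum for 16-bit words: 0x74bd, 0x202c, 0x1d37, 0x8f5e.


Sum all words (with carry folding):
+ 0x74bd = 0x74bd
+ 0x202c = 0x94e9
+ 0x1d37 = 0xb220
+ 0x8f5e = 0x417f
One's complement: ~0x417f
Checksum = 0xbe80


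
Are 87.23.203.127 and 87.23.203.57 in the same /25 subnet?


Mask: 255.255.255.128
87.23.203.127 AND mask = 87.23.203.0
87.23.203.57 AND mask = 87.23.203.0
Yes, same subnet (87.23.203.0)


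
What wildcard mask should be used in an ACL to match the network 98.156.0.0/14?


Subnet mask: 255.252.0.0
Wildcard = 255.255.255.255 - subnet mask
255 - 255 = 0
255 - 252 = 3
255 - 0 = 255
255 - 0 = 255
Wildcard: 0.3.255.255


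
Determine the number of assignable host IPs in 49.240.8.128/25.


Host bits = 32 - 25 = 7
Total addresses = 2^7 = 128
Usable = total - 2 (network and broadcast)
Usable hosts: 126


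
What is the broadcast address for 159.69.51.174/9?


Network: 159.0.0.0/9
Host bits = 23
Set all host bits to 1:
Broadcast: 159.127.255.255


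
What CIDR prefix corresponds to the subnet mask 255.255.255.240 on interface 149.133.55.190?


Binary: 11111111.11111111.11111111.11110000
Count leading 1s
Prefix: /28


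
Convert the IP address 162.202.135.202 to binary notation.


162 = 10100010
202 = 11001010
135 = 10000111
202 = 11001010
Binary: 10100010.11001010.10000111.11001010


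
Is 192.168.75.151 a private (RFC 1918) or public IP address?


RFC 1918 private ranges:
  10.0.0.0/8 (10.0.0.0 - 10.255.255.255)
  172.16.0.0/12 (172.16.0.0 - 172.31.255.255)
  192.168.0.0/16 (192.168.0.0 - 192.168.255.255)
Private (in 192.168.0.0/16)


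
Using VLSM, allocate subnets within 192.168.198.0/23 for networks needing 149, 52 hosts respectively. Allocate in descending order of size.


149 hosts -> /24 (254 usable): 192.168.198.0/24
52 hosts -> /26 (62 usable): 192.168.199.0/26
Allocation: 192.168.198.0/24 (149 hosts, 254 usable); 192.168.199.0/26 (52 hosts, 62 usable)


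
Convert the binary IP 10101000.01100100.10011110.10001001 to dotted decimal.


10101000 = 168
01100100 = 100
10011110 = 158
10001001 = 137
IP: 168.100.158.137


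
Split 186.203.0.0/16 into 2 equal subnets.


New prefix = 16 + 1 = 17
Each subnet has 32768 addresses
  186.203.0.0/17
  186.203.128.0/17
Subnets: 186.203.0.0/17, 186.203.128.0/17


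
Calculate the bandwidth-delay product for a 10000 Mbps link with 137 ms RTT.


BDP = bandwidth * RTT
= 10000 Mbps * 137 ms
= 10000 * 1e6 * 137 / 1000 bits
= 1370000000 bits
= 171250000 bytes
= 167236.3281 KB
BDP = 1370000000 bits (171250000 bytes)


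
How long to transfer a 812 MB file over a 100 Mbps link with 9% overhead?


Effective throughput = 100 * (1 - 9/100) = 91 Mbps
File size in Mb = 812 * 8 = 6496 Mb
Time = 6496 / 91
Time = 71.3846 seconds


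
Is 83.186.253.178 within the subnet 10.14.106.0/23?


Subnet network: 10.14.106.0
Test IP AND mask: 83.186.252.0
No, 83.186.253.178 is not in 10.14.106.0/23


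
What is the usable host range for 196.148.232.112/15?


Network: 196.148.0.0
Broadcast: 196.149.255.255
First usable = network + 1
Last usable = broadcast - 1
Range: 196.148.0.1 to 196.149.255.254


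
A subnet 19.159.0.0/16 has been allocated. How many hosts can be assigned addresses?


Host bits = 32 - 16 = 16
Total addresses = 2^16 = 65536
Usable = total - 2 (network and broadcast)
Usable hosts: 65534
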